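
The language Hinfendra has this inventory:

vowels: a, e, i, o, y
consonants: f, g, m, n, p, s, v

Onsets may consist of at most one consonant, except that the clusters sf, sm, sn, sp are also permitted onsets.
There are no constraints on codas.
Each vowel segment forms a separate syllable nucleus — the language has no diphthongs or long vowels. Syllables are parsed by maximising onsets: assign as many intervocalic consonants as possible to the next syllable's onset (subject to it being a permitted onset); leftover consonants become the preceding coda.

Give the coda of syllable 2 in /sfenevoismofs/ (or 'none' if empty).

none

Vowels present: e, e, o, i, o; each is a nucleus, giving 5 syllables.
/e…e/ gap (V1→V2): /n/ → onset of the next syllable (single consonants are always licit onsets).
/e…o/ gap (V2→V3): /v/ → onset of the next syllable (single consonants are always licit onsets).
/o…i/ gap (V3→V4): nothing intervenes; syllable break is V.V.
/i…o/ gap (V4→V5): /sm/ — entire cluster is a permitted onset → onset /sm/, coda ∅.
Result: sfe.ne.vo.i.smofs.
Syllable 2 is /ne/: onset /n/, nucleus /e/, coda ∅.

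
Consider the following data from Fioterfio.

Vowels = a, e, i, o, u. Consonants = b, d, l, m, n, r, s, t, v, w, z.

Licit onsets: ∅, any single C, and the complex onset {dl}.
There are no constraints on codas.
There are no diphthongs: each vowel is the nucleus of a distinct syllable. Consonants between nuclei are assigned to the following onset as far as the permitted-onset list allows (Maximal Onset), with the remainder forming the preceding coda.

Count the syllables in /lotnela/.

The vowels are o, e, a — 3 nuclei, so 3 syllables.

3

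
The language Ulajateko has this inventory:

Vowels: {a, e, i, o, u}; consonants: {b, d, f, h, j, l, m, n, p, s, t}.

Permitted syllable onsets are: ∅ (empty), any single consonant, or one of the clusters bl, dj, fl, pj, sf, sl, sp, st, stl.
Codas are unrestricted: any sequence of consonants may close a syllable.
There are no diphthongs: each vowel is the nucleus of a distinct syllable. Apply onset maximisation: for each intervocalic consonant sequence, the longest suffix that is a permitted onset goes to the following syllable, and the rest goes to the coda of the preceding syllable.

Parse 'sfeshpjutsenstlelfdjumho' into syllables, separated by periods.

Nuclei (vowels): e, u, e, e, u, o → 6 syllables.
V1 /e/ – V2 /u/: /shpj/; trying suffixes from longest down, /pj/ is the first permitted one, so coda /sh/ | onset /pj/.
V2 /u/ – V3 /e/: /ts/; trying suffixes from longest down, /s/ is the first permitted one, so coda /t/ | onset /s/.
V3 /e/ – V4 /e/: /nstl/; trying suffixes from longest down, /stl/ is the first permitted one, so coda /n/ | onset /stl/.
V4 /e/ – V5 /u/: /lfdj/; trying suffixes from longest down, /dj/ is the first permitted one, so coda /lf/ | onset /dj/.
V5 /u/ – V6 /o/: /mh/; trying suffixes from longest down, /h/ is the first permitted one, so coda /m/ | onset /h/.

sfesh.pjut.sen.stlelf.djum.ho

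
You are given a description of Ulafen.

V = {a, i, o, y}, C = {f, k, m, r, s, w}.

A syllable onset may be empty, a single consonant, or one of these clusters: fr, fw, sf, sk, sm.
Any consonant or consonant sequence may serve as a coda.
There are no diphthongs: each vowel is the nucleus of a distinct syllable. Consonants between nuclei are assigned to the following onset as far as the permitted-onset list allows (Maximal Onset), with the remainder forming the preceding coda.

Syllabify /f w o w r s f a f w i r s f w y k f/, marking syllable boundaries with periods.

fwowr.sfa.fwirs.fwykf

Nuclei (vowels): o, a, i, y → 4 syllables.
σ1/σ2 boundary: /wrsf/ — longest licit onset from the right is /sf/, leaving /wr/ as coda.
σ2/σ3 boundary: cluster /fw/ — /fw/ is itself a permitted onset, so the whole cluster goes right; preceding coda = ∅.
σ3/σ4 boundary: /rsfw/ splits as /rs/ + /fw/ (/fw/ is the longest suffix that is a licit onset).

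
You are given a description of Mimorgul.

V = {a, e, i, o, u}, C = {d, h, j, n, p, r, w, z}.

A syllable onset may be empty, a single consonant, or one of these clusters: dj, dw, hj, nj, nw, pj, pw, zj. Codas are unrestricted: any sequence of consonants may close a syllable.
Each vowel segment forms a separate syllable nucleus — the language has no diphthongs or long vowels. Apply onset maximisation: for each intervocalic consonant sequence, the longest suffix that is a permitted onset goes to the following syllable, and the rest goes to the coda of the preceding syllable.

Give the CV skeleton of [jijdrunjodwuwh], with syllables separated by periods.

CVCC.CV.CCV.CCVCC

Vowels present: i, u, o, u; each is a nucleus, giving 4 syllables.
σ1/σ2 boundary: /jdr/; trying suffixes from longest down, /r/ is the first permitted one, so coda /jd/ | onset /r/.
σ2/σ3 boundary: /nj/ — entire cluster is a permitted onset → onset /nj/, coda ∅.
σ3/σ4 boundary: /dw/ — entire cluster is a permitted onset → onset /dw/, coda ∅.
Putting it together: jijd.ru.njo.dwuwh.
Mapping each syllable to C/V: /jijd/ → CVCC, /ru/ → CV, /njo/ → CCV, /dwuwh/ → CCVCC.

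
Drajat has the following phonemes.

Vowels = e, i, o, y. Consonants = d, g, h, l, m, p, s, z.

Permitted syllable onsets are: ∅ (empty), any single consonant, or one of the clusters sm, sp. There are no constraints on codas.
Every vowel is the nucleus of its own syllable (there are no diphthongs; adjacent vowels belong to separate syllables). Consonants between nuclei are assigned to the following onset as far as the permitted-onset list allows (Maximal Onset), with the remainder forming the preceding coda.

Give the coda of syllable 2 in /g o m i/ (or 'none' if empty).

none

Vowels present: o, i; each is a nucleus, giving 2 syllables.
/o…i/ gap (V1→V2): /m/ → onset of the next syllable (single consonants are always licit onsets).
Syllabification: go.mi.
Syllable 2 is /mi/: onset /m/, nucleus /i/, coda ∅.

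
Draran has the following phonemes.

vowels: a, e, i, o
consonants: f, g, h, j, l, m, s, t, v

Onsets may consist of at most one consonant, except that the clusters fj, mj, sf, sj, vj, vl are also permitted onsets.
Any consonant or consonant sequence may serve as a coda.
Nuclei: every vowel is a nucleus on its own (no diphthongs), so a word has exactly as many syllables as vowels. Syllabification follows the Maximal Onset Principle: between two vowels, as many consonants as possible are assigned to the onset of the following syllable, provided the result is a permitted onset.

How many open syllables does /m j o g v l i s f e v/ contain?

1

Vowels present: o, i, e; each is a nucleus, giving 3 syllables.
V1 /o/ – V2 /i/: /gvl/ splits as /g/ + /vl/ (/vl/ is the longest suffix that is a licit onset).
V2 /i/ – V3 /e/: /sf/ is a licit onset in full, so it all attaches to the next syllable.
Result: mjog.vli.sfev.
Classifying each syllable: /mjog/ (closed), /vli/ (open), /sfev/ (closed).
Open syllables: 1.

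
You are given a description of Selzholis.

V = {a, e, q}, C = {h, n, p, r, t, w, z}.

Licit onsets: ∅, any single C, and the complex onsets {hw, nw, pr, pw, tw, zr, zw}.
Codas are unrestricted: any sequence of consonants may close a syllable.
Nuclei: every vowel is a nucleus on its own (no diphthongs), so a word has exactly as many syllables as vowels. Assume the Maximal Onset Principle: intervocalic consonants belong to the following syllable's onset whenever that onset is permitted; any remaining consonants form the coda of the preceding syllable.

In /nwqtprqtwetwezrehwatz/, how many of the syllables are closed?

2

Nuclei (vowels): q, q, e, e, e, a → 6 syllables.
V1 /q/ – V2 /q/: /tpr/; trying suffixes from longest down, /pr/ is the first permitted one, so coda /t/ | onset /pr/.
V2 /q/ – V3 /e/: /tw/ is a licit onset in full, so it all attaches to the next syllable.
V3 /e/ – V4 /e/: /tw/ is a licit onset in full, so it all attaches to the next syllable.
V4 /e/ – V5 /e/: /zr/ — entire cluster is a permitted onset → onset /zr/, coda ∅.
V5 /e/ – V6 /a/: /hw/ — entire cluster is a permitted onset → onset /hw/, coda ∅.
Syllabification: nwqt.prq.twe.twe.zre.hwatz.
Classifying each syllable: /nwqt/ (closed), /prq/ (open), /twe/ (open), /twe/ (open), /zre/ (open), /hwatz/ (closed).
Closed syllables: 2.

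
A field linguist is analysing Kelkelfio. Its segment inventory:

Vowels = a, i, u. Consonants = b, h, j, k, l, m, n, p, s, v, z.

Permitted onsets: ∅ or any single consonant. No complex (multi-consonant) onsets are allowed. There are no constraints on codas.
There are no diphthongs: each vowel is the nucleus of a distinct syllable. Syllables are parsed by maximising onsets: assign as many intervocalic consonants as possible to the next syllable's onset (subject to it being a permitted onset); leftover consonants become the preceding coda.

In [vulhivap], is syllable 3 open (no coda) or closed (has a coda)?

The vowels are u, i, a — 3 nuclei, so 3 syllables.
Between /u/ (V1) and /i/ (V2): /lh/; trying suffixes from longest down, /h/ is the first permitted one, so coda /l/ | onset /h/.
Between /i/ (V2) and /a/ (V3): /v/ is a single consonant, so it becomes the next onset.
So the parse is vul.hi.vap.
Syllable 3 is /vap/ with coda /p/, so it is closed.

closed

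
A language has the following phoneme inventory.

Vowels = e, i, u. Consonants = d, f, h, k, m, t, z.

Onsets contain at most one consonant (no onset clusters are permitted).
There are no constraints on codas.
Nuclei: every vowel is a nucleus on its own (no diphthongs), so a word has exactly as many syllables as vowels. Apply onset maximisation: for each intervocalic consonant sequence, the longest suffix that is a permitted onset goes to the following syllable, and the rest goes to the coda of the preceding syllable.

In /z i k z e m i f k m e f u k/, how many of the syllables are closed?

The vowels are i, e, i, e, u — 5 nuclei, so 5 syllables.
Between /i/ (V1) and /e/ (V2): /kz/ splits as /k/ + /z/ (/z/ is the longest suffix that is a licit onset).
Between /e/ (V2) and /i/ (V3): /m/ → onset of the next syllable (single consonants are always licit onsets).
Between /i/ (V3) and /e/ (V4): /fkm/; trying suffixes from longest down, /m/ is the first permitted one, so coda /fk/ | onset /m/.
Between /e/ (V4) and /u/ (V5): /f/ is a single consonant, so it becomes the next onset.
Putting it together: zik.ze.mifk.me.fuk.
Classifying each syllable: /zik/ (closed), /ze/ (open), /mifk/ (closed), /me/ (open), /fuk/ (closed).
Closed syllables: 3.

3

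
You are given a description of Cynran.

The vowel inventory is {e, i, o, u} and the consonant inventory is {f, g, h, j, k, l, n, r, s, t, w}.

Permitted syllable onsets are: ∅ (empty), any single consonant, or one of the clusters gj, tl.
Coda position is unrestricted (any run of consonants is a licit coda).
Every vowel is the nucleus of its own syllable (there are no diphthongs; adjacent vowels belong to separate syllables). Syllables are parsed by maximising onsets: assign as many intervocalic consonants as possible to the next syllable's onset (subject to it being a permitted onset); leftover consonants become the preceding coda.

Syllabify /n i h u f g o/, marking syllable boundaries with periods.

The vowels are i, u, o — 3 nuclei, so 3 syllables.
V1 /i/ – V2 /u/: just /h/ — single C goes to the following onset.
V2 /u/ – V3 /o/: /fg/ splits as /f/ + /g/ (/g/ is the longest suffix that is a licit onset).

ni.huf.go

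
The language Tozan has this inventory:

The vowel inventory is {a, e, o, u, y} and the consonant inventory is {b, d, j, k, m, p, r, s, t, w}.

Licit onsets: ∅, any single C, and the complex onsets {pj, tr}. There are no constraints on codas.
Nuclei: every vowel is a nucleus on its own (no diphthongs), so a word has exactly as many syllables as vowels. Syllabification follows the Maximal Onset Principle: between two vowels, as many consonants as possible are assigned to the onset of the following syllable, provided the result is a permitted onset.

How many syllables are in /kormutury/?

Nuclei (vowels): o, u, u, y → 4 syllables.

4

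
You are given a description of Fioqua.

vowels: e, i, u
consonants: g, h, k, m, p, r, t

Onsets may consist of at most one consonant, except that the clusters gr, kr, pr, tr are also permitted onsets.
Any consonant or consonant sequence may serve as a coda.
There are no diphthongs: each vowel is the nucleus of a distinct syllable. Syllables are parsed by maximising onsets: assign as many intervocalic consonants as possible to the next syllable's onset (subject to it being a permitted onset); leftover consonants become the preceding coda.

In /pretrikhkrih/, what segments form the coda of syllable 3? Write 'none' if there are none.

The vowels are e, i, i — 3 nuclei, so 3 syllables.
Between /e/ (V1) and /i/ (V2): /tr/ — entire cluster is a permitted onset → onset /tr/, coda ∅.
Between /i/ (V2) and /i/ (V3): /khkr/ splits as /kh/ + /kr/ (/kr/ is the longest suffix that is a licit onset).
Putting it together: pre.trikh.krih.
Syllable 3 is /krih/: onset /kr/, nucleus /i/, coda /h/.

h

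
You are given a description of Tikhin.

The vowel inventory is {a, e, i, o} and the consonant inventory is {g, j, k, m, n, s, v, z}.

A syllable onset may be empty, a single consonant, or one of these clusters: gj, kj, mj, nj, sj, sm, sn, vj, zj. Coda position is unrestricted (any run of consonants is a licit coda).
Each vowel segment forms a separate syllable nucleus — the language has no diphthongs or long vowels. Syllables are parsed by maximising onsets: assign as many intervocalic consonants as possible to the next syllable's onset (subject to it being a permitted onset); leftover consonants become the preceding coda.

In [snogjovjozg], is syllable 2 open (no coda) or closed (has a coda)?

Nuclei (vowels): o, o, o → 3 syllables.
σ1/σ2 boundary: cluster /gj/ — /gj/ is itself a permitted onset, so the whole cluster goes right; preceding coda = ∅.
σ2/σ3 boundary: cluster /vj/ — /vj/ is itself a permitted onset, so the whole cluster goes right; preceding coda = ∅.
Putting it together: sno.gjo.vjozg.
Syllable 2 is /gjo/; it ends in its nucleus with no coda, so it is open.

open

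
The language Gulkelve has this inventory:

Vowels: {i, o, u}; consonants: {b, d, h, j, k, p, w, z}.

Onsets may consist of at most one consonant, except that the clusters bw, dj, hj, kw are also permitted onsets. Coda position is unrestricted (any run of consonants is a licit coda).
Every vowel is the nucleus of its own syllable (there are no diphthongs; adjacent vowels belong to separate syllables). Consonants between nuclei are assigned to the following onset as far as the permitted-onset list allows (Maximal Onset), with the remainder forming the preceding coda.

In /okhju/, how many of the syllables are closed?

1

Nuclei (vowels): o, u → 2 syllables.
/o…u/ gap (V1→V2): /khj/ splits as /k/ + /hj/ (/hj/ is the longest suffix that is a licit onset).
So the parse is ok.hju.
Classifying each syllable: /ok/ (closed), /hju/ (open).
Closed syllables: 1.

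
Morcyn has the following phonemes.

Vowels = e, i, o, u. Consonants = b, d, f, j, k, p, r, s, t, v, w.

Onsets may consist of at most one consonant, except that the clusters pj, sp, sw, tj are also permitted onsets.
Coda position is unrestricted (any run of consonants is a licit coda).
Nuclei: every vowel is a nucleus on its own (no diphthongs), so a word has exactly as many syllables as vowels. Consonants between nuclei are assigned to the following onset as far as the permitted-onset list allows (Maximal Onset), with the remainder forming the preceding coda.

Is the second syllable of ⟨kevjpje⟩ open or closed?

open

Vowels present: e, e; each is a nucleus, giving 2 syllables.
Between /e/ (V1) and /e/ (V2): /vjpj/ — longest licit onset from the right is /pj/, leaving /vj/ as coda.
Result: kevj.pje.
Syllable 2 is /pje/; it ends in its nucleus with no coda, so it is open.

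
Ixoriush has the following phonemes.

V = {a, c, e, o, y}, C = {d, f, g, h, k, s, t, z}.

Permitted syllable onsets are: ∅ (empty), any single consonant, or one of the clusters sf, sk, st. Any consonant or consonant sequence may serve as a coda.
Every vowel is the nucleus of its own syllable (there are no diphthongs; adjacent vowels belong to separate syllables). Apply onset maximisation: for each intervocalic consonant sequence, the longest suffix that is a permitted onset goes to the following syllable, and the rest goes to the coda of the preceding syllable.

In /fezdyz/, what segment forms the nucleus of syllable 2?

Nuclei (vowels): e, y → 2 syllables.
The second nucleus (vowel 2 from the left) is /y/.

y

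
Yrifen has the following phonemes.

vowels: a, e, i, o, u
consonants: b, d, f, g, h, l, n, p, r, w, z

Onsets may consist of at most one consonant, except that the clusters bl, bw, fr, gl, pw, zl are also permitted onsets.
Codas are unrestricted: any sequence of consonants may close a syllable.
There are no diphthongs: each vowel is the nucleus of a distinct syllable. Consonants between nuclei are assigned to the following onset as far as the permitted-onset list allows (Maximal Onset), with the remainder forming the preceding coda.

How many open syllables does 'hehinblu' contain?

The vowels are e, i, u — 3 nuclei, so 3 syllables.
σ1/σ2 boundary: /h/ is a single consonant, so it becomes the next onset.
σ2/σ3 boundary: cluster /nbl/ — the longest permitted-onset suffix is /bl/; onset = /bl/, preceding coda = /n/.
Syllabification: he.hin.blu.
Classifying each syllable: /he/ (open), /hin/ (closed), /blu/ (open).
Open syllables: 2.

2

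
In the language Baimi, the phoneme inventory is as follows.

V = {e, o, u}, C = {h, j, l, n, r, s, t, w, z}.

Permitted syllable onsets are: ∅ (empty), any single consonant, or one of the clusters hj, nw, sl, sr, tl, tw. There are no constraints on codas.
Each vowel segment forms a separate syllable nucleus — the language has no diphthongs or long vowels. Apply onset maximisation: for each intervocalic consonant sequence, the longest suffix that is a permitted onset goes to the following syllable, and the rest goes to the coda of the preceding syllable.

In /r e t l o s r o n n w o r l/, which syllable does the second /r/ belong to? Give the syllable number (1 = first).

The vowels are e, o, o, o — 4 nuclei, so 4 syllables.
V1 /e/ – V2 /o/: cluster /tl/ — /tl/ is itself a permitted onset, so the whole cluster goes right; preceding coda = ∅.
V2 /o/ – V3 /o/: /sr/ — entire cluster is a permitted onset → onset /sr/, coda ∅.
V3 /o/ – V4 /o/: /nnw/; trying suffixes from longest down, /nw/ is the first permitted one, so coda /n/ | onset /nw/.
Result: re.tlo.sron.nworl.
The second /r/ is in the onset of syllable 3 (/sron/).

3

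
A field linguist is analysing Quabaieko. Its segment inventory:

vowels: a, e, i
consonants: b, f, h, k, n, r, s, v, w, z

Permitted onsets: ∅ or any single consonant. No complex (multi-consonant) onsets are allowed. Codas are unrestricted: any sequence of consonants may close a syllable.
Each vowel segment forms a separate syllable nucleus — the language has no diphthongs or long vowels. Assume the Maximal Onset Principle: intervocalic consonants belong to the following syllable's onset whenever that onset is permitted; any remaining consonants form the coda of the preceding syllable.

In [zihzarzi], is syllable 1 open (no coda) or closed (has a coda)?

closed

Nuclei (vowels): i, a, i → 3 syllables.
σ1/σ2 boundary: /hz/ splits as /h/ + /z/ (/z/ is the longest suffix that is a licit onset).
σ2/σ3 boundary: /rz/ splits as /r/ + /z/ (/z/ is the longest suffix that is a licit onset).
Putting it together: zih.zar.zi.
Syllable 1 is /zih/ with coda /h/, so it is closed.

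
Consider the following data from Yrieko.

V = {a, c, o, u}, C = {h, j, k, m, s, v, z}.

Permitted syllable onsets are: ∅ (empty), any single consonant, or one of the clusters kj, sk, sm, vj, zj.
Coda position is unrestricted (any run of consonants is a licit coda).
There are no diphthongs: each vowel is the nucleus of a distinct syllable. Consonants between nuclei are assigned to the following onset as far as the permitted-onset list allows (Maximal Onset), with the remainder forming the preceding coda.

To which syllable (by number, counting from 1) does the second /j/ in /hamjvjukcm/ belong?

2

The vowels are a, u, c — 3 nuclei, so 3 syllables.
Between /a/ (V1) and /u/ (V2): /mjvj/; trying suffixes from longest down, /vj/ is the first permitted one, so coda /mj/ | onset /vj/.
Between /u/ (V2) and /c/ (V3): /k/ is a single consonant, so it becomes the next onset.
Syllabification: hamj.vju.kcm.
The second /j/ is in the onset of syllable 2 (/vju/).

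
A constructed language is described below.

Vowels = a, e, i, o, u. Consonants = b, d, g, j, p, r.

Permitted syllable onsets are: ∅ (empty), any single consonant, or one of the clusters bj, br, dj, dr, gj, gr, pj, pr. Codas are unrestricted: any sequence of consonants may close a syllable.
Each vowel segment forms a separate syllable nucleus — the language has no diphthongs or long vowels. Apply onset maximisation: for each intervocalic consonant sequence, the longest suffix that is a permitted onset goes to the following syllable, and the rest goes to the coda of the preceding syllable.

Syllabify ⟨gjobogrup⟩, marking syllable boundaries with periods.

Vowels present: o, o, u; each is a nucleus, giving 3 syllables.
Between /o/ (V1) and /o/ (V2): /b/ is a single consonant, so it becomes the next onset.
Between /o/ (V2) and /u/ (V3): /gr/ — entire cluster is a permitted onset → onset /gr/, coda ∅.

gjo.bo.grup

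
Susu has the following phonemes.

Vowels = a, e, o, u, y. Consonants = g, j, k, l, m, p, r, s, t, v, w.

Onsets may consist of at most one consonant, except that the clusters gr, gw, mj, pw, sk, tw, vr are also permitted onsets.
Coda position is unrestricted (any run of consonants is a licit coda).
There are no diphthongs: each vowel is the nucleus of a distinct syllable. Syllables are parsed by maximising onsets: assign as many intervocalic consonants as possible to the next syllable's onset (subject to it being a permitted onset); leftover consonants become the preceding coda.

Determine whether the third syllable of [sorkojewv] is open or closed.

The vowels are o, o, e — 3 nuclei, so 3 syllables.
/o…o/ gap (V1→V2): /rk/ — longest licit onset from the right is /k/, leaving /r/ as coda.
/o…e/ gap (V2→V3): /j/ → onset of the next syllable (single consonants are always licit onsets).
Syllabification: sor.ko.jewv.
Syllable 3 is /jewv/ with coda /wv/, so it is closed.

closed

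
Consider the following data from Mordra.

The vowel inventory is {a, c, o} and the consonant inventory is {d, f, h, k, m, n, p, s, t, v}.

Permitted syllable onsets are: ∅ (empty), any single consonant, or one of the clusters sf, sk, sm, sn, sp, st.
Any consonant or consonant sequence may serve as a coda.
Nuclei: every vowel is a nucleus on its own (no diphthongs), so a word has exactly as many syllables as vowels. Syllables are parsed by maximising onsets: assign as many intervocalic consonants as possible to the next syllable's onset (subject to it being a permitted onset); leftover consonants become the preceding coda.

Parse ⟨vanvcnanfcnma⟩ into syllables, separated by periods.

van.vc.nan.fcn.ma

Nuclei (vowels): a, c, a, c, a → 5 syllables.
V1 /a/ – V2 /c/: /nv/; trying suffixes from longest down, /v/ is the first permitted one, so coda /n/ | onset /v/.
V2 /c/ – V3 /a/: /n/ is a single consonant, so it becomes the next onset.
V3 /a/ – V4 /c/: /nf/ — longest licit onset from the right is /f/, leaving /n/ as coda.
V4 /c/ – V5 /a/: /nm/ — longest licit onset from the right is /m/, leaving /n/ as coda.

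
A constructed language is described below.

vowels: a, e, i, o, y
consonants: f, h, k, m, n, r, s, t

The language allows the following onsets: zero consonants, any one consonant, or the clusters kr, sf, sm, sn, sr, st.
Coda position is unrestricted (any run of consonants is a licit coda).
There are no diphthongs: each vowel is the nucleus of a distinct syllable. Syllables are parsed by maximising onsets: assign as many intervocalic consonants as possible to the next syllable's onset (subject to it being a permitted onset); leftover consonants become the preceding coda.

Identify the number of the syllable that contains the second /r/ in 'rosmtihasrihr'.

Vowels present: o, i, a, i; each is a nucleus, giving 4 syllables.
V1 /o/ – V2 /i/: cluster /smt/ — the longest permitted-onset suffix is /t/; onset = /t/, preceding coda = /sm/.
V2 /i/ – V3 /a/: /h/ is a single consonant, so it becomes the next onset.
V3 /a/ – V4 /i/: cluster /sr/ — /sr/ is itself a permitted onset, so the whole cluster goes right; preceding coda = ∅.
Result: rosm.ti.ha.srihr.
The second /r/ is in the onset of syllable 4 (/srihr/).

4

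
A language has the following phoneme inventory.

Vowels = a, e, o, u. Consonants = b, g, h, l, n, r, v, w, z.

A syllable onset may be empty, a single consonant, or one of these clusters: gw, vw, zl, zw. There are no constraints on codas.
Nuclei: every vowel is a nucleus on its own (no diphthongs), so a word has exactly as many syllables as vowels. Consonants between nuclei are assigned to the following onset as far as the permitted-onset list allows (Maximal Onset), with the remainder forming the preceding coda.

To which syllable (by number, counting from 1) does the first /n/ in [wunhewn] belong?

The vowels are u, e — 2 nuclei, so 2 syllables.
σ1/σ2 boundary: /nh/ splits as /n/ + /h/ (/h/ is the longest suffix that is a licit onset).
Putting it together: wun.hewn.
The first /n/ is in the coda of syllable 1 (/wun/).

1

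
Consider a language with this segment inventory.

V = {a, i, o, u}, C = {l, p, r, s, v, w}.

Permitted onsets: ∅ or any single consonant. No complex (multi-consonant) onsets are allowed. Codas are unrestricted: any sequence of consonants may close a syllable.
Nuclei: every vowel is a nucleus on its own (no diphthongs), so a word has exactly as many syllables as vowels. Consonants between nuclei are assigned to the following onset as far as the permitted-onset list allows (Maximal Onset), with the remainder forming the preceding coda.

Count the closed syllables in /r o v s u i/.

1

The vowels are o, u, i — 3 nuclei, so 3 syllables.
Between /o/ (V1) and /u/ (V2): /vs/ — longest licit onset from the right is /s/, leaving /v/ as coda.
Between /u/ (V2) and /i/ (V3): hiatus — the boundary sits between the two vowels.
Result: rov.su.i.
Classifying each syllable: /rov/ (closed), /su/ (open), /i/ (open).
Closed syllables: 1.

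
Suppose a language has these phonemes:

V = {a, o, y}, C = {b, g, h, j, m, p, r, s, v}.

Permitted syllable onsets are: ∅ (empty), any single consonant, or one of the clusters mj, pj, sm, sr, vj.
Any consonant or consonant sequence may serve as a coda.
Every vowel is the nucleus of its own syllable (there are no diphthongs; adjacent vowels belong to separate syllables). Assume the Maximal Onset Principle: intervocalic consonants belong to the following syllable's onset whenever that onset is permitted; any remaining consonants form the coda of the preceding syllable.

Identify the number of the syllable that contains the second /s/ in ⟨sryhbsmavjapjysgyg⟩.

The vowels are y, a, a, y, y — 5 nuclei, so 5 syllables.
Between /y/ (V1) and /a/ (V2): /hbsm/; trying suffixes from longest down, /sm/ is the first permitted one, so coda /hb/ | onset /sm/.
Between /a/ (V2) and /a/ (V3): /vj/ is a licit onset in full, so it all attaches to the next syllable.
Between /a/ (V3) and /y/ (V4): cluster /pj/ — /pj/ is itself a permitted onset, so the whole cluster goes right; preceding coda = ∅.
Between /y/ (V4) and /y/ (V5): cluster /sg/ — the longest permitted-onset suffix is /g/; onset = /g/, preceding coda = /s/.
So the parse is sryhb.sma.vja.pjys.gyg.
The second /s/ is in the onset of syllable 2 (/sma/).

2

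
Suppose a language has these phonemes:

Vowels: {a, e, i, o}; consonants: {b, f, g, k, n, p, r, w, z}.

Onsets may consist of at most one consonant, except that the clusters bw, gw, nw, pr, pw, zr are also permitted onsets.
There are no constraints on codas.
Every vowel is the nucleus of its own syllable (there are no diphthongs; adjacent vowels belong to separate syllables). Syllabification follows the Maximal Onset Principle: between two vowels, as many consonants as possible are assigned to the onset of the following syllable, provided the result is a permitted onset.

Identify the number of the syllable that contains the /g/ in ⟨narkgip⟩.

2

The vowels are a, i — 2 nuclei, so 2 syllables.
V1 /a/ – V2 /i/: cluster /rkg/ — the longest permitted-onset suffix is /g/; onset = /g/, preceding coda = /rk/.
Result: nark.gip.
The /g/ is in the onset of syllable 2 (/gip/).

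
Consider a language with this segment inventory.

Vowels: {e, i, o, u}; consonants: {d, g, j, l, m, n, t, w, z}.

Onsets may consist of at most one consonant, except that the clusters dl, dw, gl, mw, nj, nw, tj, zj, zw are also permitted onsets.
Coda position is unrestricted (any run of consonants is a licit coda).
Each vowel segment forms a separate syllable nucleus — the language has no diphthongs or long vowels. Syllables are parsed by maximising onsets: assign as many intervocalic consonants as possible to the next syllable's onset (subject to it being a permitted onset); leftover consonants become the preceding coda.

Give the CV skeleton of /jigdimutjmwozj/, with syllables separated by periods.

CVC.CV.CVCC.CCVCC

The vowels are i, i, u, o — 4 nuclei, so 4 syllables.
/i…i/ gap (V1→V2): cluster /gd/ — the longest permitted-onset suffix is /d/; onset = /d/, preceding coda = /g/.
/i…u/ gap (V2→V3): /m/ is a single consonant, so it becomes the next onset.
/u…o/ gap (V3→V4): cluster /tjmw/ — the longest permitted-onset suffix is /mw/; onset = /mw/, preceding coda = /tj/.
Result: jig.di.mutj.mwozj.
Mapping each syllable to C/V: /jig/ → CVC, /di/ → CV, /mutj/ → CVCC, /mwozj/ → CCVCC.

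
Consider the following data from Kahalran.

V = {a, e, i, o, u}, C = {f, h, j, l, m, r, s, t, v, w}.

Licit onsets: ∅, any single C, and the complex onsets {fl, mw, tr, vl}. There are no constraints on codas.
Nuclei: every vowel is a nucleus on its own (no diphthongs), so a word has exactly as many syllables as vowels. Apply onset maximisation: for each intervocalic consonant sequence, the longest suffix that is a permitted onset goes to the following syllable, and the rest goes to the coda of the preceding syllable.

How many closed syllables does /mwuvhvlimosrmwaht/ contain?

Vowels present: u, i, o, a; each is a nucleus, giving 4 syllables.
Between /u/ (V1) and /i/ (V2): /vhvl/ splits as /vh/ + /vl/ (/vl/ is the longest suffix that is a licit onset).
Between /i/ (V2) and /o/ (V3): /m/ is a single consonant, so it becomes the next onset.
Between /o/ (V3) and /a/ (V4): /srmw/ — longest licit onset from the right is /mw/, leaving /sr/ as coda.
Putting it together: mwuvh.vli.mosr.mwaht.
Classifying each syllable: /mwuvh/ (closed), /vli/ (open), /mosr/ (closed), /mwaht/ (closed).
Closed syllables: 3.

3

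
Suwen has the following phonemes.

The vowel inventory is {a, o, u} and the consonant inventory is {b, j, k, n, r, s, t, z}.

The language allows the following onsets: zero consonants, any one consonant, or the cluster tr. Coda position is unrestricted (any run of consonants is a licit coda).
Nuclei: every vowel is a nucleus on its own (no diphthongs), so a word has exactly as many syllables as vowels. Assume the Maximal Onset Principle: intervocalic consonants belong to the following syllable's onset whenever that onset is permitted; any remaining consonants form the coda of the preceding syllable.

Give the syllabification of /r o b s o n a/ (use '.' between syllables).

Nuclei (vowels): o, o, a → 3 syllables.
V1 /o/ – V2 /o/: cluster /bs/ — the longest permitted-onset suffix is /s/; onset = /s/, preceding coda = /b/.
V2 /o/ – V3 /a/: just /n/ — single C goes to the following onset.

rob.so.na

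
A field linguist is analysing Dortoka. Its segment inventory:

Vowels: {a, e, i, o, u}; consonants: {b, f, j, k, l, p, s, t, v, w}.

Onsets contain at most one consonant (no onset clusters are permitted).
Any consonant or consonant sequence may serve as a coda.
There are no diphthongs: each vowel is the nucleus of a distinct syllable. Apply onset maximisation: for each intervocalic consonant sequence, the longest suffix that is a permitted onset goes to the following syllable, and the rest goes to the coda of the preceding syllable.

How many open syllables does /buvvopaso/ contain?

Vowels present: u, o, a, o; each is a nucleus, giving 4 syllables.
Between /u/ (V1) and /o/ (V2): /vv/; trying suffixes from longest down, /v/ is the first permitted one, so coda /v/ | onset /v/.
Between /o/ (V2) and /a/ (V3): /p/ is a single consonant, so it becomes the next onset.
Between /a/ (V3) and /o/ (V4): /s/ → onset of the next syllable (single consonants are always licit onsets).
Result: buv.vo.pa.so.
Classifying each syllable: /buv/ (closed), /vo/ (open), /pa/ (open), /so/ (open).
Open syllables: 3.

3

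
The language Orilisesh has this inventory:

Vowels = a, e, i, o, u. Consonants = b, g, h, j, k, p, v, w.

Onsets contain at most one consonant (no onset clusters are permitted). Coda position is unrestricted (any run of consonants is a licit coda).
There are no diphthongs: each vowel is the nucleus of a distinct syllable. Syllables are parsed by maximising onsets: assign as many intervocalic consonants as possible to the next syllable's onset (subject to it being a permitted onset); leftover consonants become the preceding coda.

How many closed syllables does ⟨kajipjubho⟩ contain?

2

Vowels present: a, i, u, o; each is a nucleus, giving 4 syllables.
V1 /a/ – V2 /i/: /j/ is a single consonant, so it becomes the next onset.
V2 /i/ – V3 /u/: /pj/; trying suffixes from longest down, /j/ is the first permitted one, so coda /p/ | onset /j/.
V3 /u/ – V4 /o/: cluster /bh/ — the longest permitted-onset suffix is /h/; onset = /h/, preceding coda = /b/.
Putting it together: ka.jip.jub.ho.
Classifying each syllable: /ka/ (open), /jip/ (closed), /jub/ (closed), /ho/ (open).
Closed syllables: 2.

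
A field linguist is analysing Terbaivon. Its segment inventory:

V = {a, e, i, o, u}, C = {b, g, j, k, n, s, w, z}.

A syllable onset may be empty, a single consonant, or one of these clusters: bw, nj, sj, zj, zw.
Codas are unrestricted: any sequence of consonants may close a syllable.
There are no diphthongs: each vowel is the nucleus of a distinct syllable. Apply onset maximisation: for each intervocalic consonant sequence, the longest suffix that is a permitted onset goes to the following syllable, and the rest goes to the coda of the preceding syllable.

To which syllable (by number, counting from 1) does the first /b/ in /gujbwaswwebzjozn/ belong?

2

The vowels are u, a, e, o — 4 nuclei, so 4 syllables.
V1 /u/ – V2 /a/: cluster /jbw/ — the longest permitted-onset suffix is /bw/; onset = /bw/, preceding coda = /j/.
V2 /a/ – V3 /e/: /sww/ — longest licit onset from the right is /w/, leaving /sw/ as coda.
V3 /e/ – V4 /o/: /bzj/; trying suffixes from longest down, /zj/ is the first permitted one, so coda /b/ | onset /zj/.
So the parse is guj.bwasw.web.zjozn.
The first /b/ is in the onset of syllable 2 (/bwasw/).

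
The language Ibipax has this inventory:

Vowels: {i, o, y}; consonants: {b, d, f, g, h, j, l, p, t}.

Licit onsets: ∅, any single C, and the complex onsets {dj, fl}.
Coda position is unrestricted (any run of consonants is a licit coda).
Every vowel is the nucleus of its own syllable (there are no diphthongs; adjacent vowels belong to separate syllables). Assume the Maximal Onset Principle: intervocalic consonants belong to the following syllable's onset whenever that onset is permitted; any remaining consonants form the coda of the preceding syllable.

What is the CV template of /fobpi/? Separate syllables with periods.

Nuclei (vowels): o, i → 2 syllables.
σ1/σ2 boundary: cluster /bp/ — the longest permitted-onset suffix is /p/; onset = /p/, preceding coda = /b/.
Result: fob.pi.
Mapping each syllable to C/V: /fob/ → CVC, /pi/ → CV.

CVC.CV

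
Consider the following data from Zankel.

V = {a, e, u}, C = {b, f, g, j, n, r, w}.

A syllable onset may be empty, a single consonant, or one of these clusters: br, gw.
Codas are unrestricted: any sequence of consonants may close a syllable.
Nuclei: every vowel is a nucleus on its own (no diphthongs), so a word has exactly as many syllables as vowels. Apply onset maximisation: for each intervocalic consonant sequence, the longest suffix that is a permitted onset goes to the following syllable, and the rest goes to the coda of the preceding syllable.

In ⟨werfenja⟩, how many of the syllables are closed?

2

The vowels are e, e, a — 3 nuclei, so 3 syllables.
σ1/σ2 boundary: /rf/ splits as /r/ + /f/ (/f/ is the longest suffix that is a licit onset).
σ2/σ3 boundary: cluster /nj/ — the longest permitted-onset suffix is /j/; onset = /j/, preceding coda = /n/.
So the parse is wer.fen.ja.
Classifying each syllable: /wer/ (closed), /fen/ (closed), /ja/ (open).
Closed syllables: 2.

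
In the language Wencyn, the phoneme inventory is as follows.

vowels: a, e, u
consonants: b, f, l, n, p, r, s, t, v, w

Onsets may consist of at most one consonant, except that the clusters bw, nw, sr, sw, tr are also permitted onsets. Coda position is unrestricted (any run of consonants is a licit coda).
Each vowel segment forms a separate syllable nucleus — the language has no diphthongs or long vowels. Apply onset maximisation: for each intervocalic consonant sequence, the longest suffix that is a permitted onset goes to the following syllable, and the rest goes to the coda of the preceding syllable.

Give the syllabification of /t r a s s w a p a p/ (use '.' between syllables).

tras.swa.pap

Vowels present: a, a, a; each is a nucleus, giving 3 syllables.
/a…a/ gap (V1→V2): cluster /ssw/ — the longest permitted-onset suffix is /sw/; onset = /sw/, preceding coda = /s/.
/a…a/ gap (V2→V3): just /p/ — single C goes to the following onset.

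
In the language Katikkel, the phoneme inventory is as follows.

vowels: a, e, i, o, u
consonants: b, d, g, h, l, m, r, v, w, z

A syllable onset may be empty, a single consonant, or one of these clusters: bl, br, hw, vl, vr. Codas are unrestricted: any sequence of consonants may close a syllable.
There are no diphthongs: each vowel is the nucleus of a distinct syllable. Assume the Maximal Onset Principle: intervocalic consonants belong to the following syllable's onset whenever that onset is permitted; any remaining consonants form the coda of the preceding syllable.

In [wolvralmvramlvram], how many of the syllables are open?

The vowels are o, a, a, a — 4 nuclei, so 4 syllables.
/o…a/ gap (V1→V2): /lvr/ splits as /l/ + /vr/ (/vr/ is the longest suffix that is a licit onset).
/a…a/ gap (V2→V3): /lmvr/ splits as /lm/ + /vr/ (/vr/ is the longest suffix that is a licit onset).
/a…a/ gap (V3→V4): /mlvr/ splits as /ml/ + /vr/ (/vr/ is the longest suffix that is a licit onset).
Result: wol.vralm.vraml.vram.
Classifying each syllable: /wol/ (closed), /vralm/ (closed), /vraml/ (closed), /vram/ (closed).
Open syllables: 0.

0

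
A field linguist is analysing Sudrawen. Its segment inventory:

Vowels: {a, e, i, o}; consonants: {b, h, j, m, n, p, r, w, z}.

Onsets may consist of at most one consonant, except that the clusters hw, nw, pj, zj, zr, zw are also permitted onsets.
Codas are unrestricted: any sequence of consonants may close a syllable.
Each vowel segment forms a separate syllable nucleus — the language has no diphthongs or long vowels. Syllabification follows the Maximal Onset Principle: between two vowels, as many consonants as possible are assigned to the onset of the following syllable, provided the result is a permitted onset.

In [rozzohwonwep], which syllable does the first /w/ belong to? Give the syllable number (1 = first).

3

The vowels are o, o, o, e — 4 nuclei, so 4 syllables.
Between /o/ (V1) and /o/ (V2): /zz/ splits as /z/ + /z/ (/z/ is the longest suffix that is a licit onset).
Between /o/ (V2) and /o/ (V3): /hw/ — entire cluster is a permitted onset → onset /hw/, coda ∅.
Between /o/ (V3) and /e/ (V4): cluster /nw/ — /nw/ is itself a permitted onset, so the whole cluster goes right; preceding coda = ∅.
So the parse is roz.zo.hwo.nwep.
The first /w/ is in the onset of syllable 3 (/hwo/).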